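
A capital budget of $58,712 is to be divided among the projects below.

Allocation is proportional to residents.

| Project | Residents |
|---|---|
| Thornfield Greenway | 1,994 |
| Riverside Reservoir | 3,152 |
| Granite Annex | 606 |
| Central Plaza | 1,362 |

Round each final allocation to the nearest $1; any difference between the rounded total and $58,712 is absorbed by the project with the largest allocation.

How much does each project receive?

Thornfield Greenway: $16,457; Riverside Reservoir: $26,013; Granite Annex: $5,001; Central Plaza: $11,241

Sum of residents: 7,114.
Pro-rata amounts: Thornfield Greenway 1,994/7,114 × $58,712 = 16,456.53; Riverside Reservoir 3,152/7,114 × $58,712 = 26,013.53; Granite Annex 606/7,114 × $58,712 = 5,001.33; Central Plaza 1,362/7,114 × $58,712 = 11,240.62.
After rounding ($1): Thornfield Greenway $16,457; Riverside Reservoir $26,014; Granite Annex $5,001; Central Plaza $11,241. Sum = $58,713.
Difference $58,712 − $58,713 = −$1 applied to largest allocation (Riverside Reservoir): Riverside Reservoir becomes $26,013.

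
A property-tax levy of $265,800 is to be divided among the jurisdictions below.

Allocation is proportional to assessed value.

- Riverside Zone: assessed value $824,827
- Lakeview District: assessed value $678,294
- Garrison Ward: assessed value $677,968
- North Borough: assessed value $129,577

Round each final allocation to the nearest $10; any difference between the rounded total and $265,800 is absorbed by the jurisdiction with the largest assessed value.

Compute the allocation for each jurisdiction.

Riverside Zone: $94,870; Lakeview District: $78,030; Garrison Ward: $77,990; North Borough: $14,910

Combined assessed value = 2,310,666.
Pro-rata amounts: Riverside Zone 824,827/2,310,666 × $265,800 = 94,881.31; Lakeview District 678,294/2,310,666 × $265,800 = 78,025.36; Garrison Ward 677,968/2,310,666 × $265,800 = 77,987.86; North Borough 129,577/2,310,666 × $265,800 = 14,905.47.
After rounding ($10): Riverside Zone $94,880; Lakeview District $78,030; Garrison Ward $77,990; North Borough $14,910. Sum = $265,810.
Difference $265,800 − $265,810 = −$10 applied to largest assessed value (Riverside Zone): Riverside Zone becomes $94,870.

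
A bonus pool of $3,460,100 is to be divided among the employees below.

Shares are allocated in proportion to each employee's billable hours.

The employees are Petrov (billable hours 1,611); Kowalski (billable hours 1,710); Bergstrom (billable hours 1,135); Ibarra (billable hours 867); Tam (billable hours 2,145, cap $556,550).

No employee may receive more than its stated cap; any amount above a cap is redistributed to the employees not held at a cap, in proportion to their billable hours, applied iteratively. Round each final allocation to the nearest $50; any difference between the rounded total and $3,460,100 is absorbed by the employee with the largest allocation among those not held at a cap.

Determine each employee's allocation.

Combined billable hours = 7,468.
Unconstrained shares: Petrov 746,414.18; Kowalski 792,283.21; Bergstrom 525,872.19; Ibarra 401,701.49; Tam 993,828.94.
Capped: Tam ($556,550); remaining pool $2,903,550 reallocated over remaining billable hours 5,323.
Shares after redistribution: Petrov 878,756.16 → $878,750; Kowalski 932,757.94 → $932,750; Bergstrom 619,111.26 → $619,100; Ibarra 472,924.64 → $472,900.
Rounding difference +$50 applied to Kowalski → $932,800.

Petrov: $878,750; Kowalski: $932,800; Bergstrom: $619,100; Ibarra: $472,900; Tam: $556,550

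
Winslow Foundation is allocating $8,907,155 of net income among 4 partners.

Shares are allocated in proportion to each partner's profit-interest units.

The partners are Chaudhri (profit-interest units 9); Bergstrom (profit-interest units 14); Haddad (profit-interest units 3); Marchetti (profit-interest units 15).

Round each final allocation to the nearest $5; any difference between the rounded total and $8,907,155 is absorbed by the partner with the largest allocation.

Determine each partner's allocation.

Chaudhri: $1,955,230 | Bergstrom: $3,041,470 | Haddad: $651,745 | Marchetti: $3,258,710

Profit-interest units total: 41.
Unrounded shares: Chaudhri 9/41 × $8,907,155 = 1,955,229.15; Bergstrom 14/41 × $8,907,155 = 3,041,467.56; Haddad 3/41 × $8,907,155 = 651,743.05; Marchetti 15/41 × $8,907,155 = 3,258,715.24.
At nearest $5: Chaudhri $1,955,230; Bergstrom $3,041,470; Haddad $651,745; Marchetti $3,258,715. Sum = $8,907,160.
Difference $8,907,155 − $8,907,160 = −$5 applied to largest allocation (Marchetti): Marchetti becomes $3,258,710.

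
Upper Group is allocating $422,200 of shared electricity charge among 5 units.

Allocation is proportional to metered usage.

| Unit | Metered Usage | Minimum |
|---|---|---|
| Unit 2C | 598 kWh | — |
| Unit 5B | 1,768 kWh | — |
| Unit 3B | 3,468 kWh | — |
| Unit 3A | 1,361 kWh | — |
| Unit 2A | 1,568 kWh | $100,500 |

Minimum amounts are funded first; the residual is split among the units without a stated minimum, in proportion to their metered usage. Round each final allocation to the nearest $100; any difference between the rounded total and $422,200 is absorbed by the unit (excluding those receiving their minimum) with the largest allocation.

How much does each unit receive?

Unit 2C: $26,700; Unit 5B: $79,100; Unit 3B: $155,000; Unit 3A: $60,900; Unit 2A: $100,500

Guaranteed amounts: Unit 2A $100,500. Remaining pool $321,700.
Remaining pool split over remaining metered usage 7,195: Unit 2C 26,737.54 → $26,700; Unit 5B 79,050.12 → $79,100; Unit 3B 155,059.85 → $155,100; Unit 3A 60,852.49 → $60,900.
Rounding difference −$100 applied to Unit 3B → $155,000.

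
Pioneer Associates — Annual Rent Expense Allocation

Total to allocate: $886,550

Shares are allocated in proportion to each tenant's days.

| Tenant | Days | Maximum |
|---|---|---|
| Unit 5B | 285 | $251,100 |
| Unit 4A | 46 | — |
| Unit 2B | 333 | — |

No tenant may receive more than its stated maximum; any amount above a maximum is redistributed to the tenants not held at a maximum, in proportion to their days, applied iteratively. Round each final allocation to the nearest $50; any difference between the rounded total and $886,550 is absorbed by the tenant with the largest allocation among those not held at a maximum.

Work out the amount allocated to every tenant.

Unit 5B: $251,100 | Unit 4A: $77,150 | Unit 2B: $558,300

Combined days = 664.
Pro-rata shares before constraints: Unit 5B 380,522.21; Unit 4A 61,417.62; Unit 2B 444,610.17.
Held at cap: Unit 5B ($251,100); balance $635,450 reallocated over remaining days 379.
Remaining shares: Unit 4A 77,125.86 → $77,150; Unit 2B 558,324.14 → $558,300.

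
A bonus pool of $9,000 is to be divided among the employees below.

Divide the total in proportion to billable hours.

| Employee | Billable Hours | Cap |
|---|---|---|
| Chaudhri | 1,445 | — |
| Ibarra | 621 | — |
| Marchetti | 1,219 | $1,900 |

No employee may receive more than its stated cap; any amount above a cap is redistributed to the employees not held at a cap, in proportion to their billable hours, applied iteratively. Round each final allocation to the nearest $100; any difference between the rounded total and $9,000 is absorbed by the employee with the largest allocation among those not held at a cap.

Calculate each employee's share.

Combined billable hours = 3,285.
Pro-rata shares before constraints: Chaudhri 3,958.90; Ibarra 1,701.37; Marchetti 3,339.73.
Cap binds for Marchetti ($1,900); residual $7,100 reallocated over remaining billable hours 2,066.
Shares after redistribution: Chaudhri 4,965.88 → $5,000; Ibarra 2,134.12 → $2,100.

Chaudhri: $5,000 | Ibarra: $2,100 | Marchetti: $1,900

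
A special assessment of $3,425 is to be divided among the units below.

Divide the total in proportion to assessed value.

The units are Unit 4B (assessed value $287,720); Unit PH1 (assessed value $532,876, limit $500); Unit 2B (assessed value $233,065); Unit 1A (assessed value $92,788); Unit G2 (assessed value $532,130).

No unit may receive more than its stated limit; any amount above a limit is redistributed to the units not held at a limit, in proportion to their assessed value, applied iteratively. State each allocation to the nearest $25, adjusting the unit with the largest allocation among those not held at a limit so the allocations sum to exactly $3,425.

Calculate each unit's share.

Sum of assessed value: 1,678,579.
Proportional shares (ignoring caps): Unit 4B 587.07; Unit PH1 1,087.29; Unit 2B 475.55; Unit 1A 189.33; Unit G2 1,085.77.
Capped: Unit PH1 ($500); residual $2,925 reallocated over remaining assessed value 1,145,703.
Shares after redistribution: Unit 4B 734.55 → $725; Unit 2B 595.02 → $600; Unit 1A 236.89 → $225; Unit G2 1,358.54 → $1,350.
Rounding difference +$25 applied to Unit G2 → $1,375.

Unit 4B: $725 | Unit PH1: $500 | Unit 2B: $600 | Unit 1A: $225 | Unit G2: $1,375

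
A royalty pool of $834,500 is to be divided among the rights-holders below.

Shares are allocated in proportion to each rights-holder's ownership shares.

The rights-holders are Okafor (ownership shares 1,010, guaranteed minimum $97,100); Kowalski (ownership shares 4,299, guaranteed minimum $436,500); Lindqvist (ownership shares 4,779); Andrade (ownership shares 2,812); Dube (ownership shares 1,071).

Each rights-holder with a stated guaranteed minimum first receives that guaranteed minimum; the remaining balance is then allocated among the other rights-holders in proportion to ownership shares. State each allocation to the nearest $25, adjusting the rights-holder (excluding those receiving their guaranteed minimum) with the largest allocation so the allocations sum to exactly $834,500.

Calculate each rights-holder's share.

Minimums first: Okafor $97,100; Kowalski $436,500. Remaining pool $300,900.
Remaining pool split over remaining ownership shares 8,662: Lindqvist 166,012.60 → $166,025; Andrade 97,683.08 → $97,675; Dube 37,204.33 → $37,200.

Okafor: $97,100 | Kowalski: $436,500 | Lindqvist: $166,025 | Andrade: $97,675 | Dube: $37,200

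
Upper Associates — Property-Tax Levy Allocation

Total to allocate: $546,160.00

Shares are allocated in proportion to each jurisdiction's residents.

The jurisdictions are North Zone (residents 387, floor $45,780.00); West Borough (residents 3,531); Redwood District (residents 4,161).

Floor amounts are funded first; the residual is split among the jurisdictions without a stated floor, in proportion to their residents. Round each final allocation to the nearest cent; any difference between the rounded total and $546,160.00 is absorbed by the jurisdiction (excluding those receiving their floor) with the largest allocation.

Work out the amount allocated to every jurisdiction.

North Zone: $45,780.00 | West Borough: $229,698.62 | Redwood District: $270,681.38

Minimums first: North Zone $45,780.00. Balance $500,380.00.
Balance split over remaining residents 7,692: West Borough 229,698.6193 → $229,698.62; Redwood District 270,681.3807 → $270,681.38.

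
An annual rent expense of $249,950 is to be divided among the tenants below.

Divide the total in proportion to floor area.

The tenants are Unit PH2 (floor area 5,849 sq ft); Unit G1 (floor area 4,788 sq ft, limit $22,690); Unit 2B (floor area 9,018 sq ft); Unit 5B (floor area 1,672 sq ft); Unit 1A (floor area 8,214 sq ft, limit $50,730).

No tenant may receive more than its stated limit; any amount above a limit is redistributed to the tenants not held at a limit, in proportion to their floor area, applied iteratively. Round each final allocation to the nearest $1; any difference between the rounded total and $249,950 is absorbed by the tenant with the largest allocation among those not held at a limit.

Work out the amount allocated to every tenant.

Floor area total: 29,541.
Proportional shares (ignoring caps): Unit PH2 49,489.10; Unit G1 40,511.85; Unit 2B 76,302.40; Unit 5B 14,147.00; Unit 1A 69,499.65.
Cap binds for Unit G1 ($22,690), Unit 1A ($50,730); balance $176,530 reallocated over remaining floor area 16,539.
Redistributed shares: Unit PH2 62,429.65 → $62,430; Unit 2B 96,254.16 → $96,254; Unit 5B 17,846.19 → $17,846.

Unit PH2: $62,430; Unit G1: $22,690; Unit 2B: $96,254; Unit 5B: $17,846; Unit 1A: $50,730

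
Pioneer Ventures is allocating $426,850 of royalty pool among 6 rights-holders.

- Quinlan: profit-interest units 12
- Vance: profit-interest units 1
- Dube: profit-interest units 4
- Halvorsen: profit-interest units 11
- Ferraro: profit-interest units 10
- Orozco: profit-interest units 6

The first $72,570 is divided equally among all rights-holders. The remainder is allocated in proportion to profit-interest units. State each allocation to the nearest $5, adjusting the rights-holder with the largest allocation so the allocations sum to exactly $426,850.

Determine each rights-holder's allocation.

Quinlan: $108,720 · Vance: $20,145 · Dube: $44,300 · Halvorsen: $100,665 · Ferraro: $92,615 · Orozco: $60,405

$72,570 shared equally gives $12,095 per rights-holder.
Remainder $354,280 by profit-interest units (total 44): Quinlan 96,621.82 → $96,620; Vance 8,051.82 → $8,050; Dube 32,207.27 → $32,205; Halvorsen 88,570.00 → $88,570; Ferraro 80,518.18 → $80,520; Orozco 48,310.91 → $48,310.
Rounding difference +$5 on remainder applied to Quinlan.
Totals: Quinlan $12,095 + $96,625 = $108,720; Vance $12,095 + $8,050 = $20,145; Dube $12,095 + $32,205 = $44,300; Halvorsen $12,095 + $88,570 = $100,665; Ferraro $12,095 + $80,520 = $92,615; Orozco $12,095 + $48,310 = $60,405.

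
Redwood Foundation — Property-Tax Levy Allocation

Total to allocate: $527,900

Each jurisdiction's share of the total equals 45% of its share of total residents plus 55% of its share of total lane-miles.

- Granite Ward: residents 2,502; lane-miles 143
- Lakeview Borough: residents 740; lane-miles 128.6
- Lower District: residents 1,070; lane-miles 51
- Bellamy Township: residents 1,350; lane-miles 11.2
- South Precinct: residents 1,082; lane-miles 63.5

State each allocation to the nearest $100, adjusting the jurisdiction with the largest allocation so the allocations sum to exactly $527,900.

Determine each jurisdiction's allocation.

Totals — residents 6,744, lane-miles 397.3.
Composite weights (45% residents + 55% lane-miles): Granite Ward 0.3649; Lakeview Borough 0.2274; Lower District 0.1420; Bellamy Township 0.1056; South Precinct 0.1601.
Unrounded shares: Granite Ward 192,635.80; Lakeview Borough 120,046.52; Lower District 74,960.93; Bellamy Township 55,738.18; South Precinct 84,518.57.
At nearest $100: Granite Ward $192,600; Lakeview Borough $120,000; Lower District $75,000; Bellamy Township $55,700; South Precinct $84,500. Sum = $527,800.
Difference $527,900 − $527,800 = +$100 applied to largest allocation (Granite Ward): Granite Ward becomes $192,700.

Granite Ward: $192,700 · Lakeview Borough: $120,000 · Lower District: $75,000 · Bellamy Township: $55,700 · South Precinct: $84,500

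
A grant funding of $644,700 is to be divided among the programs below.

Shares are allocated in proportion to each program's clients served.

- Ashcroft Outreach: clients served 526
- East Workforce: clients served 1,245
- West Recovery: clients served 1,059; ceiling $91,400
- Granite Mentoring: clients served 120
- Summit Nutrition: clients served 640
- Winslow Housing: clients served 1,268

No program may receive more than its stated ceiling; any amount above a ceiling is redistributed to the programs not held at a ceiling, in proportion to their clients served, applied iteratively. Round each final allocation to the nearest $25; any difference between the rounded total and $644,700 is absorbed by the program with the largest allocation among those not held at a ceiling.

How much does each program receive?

Ashcroft Outreach: $76,600; East Workforce: $181,325; West Recovery: $91,400; Granite Mentoring: $17,475; Summit Nutrition: $93,200; Winslow Housing: $184,700

Total clients served = 4,858.
Proportional shares (ignoring caps): Ashcroft Outreach 69,804.90; East Workforce 165,222.62; West Recovery 140,538.76; Granite Mentoring 15,925.07; Summit Nutrition 84,933.72; Winslow Housing 168,274.93.
Capped: West Recovery ($91,400); balance $553,300 reallocated over remaining clients served 3,799.
Redistributed shares: Ashcroft Outreach 76,608.53 → $76,600; East Workforce 181,326.27 → $181,325; Granite Mentoring 17,477.23 → $17,475; Summit Nutrition 93,211.90 → $93,200; Winslow Housing 184,676.07 → $184,675.
Rounding difference +$25 applied to Winslow Housing → $184,700.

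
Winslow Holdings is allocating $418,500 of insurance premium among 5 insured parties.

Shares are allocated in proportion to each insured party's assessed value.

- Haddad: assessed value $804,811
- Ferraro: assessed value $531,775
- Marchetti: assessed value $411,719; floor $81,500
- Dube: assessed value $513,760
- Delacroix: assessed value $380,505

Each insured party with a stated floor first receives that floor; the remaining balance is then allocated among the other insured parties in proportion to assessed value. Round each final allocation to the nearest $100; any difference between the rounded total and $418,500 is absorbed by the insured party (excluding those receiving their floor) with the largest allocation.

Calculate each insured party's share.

Haddad: $121,600; Ferraro: $80,300; Marchetti: $81,500; Dube: $77,600; Delacroix: $57,500

Fund the minimums — Marchetti $81,500. Balance $337,000.
Balance split over remaining assessed value 2,230,851: Haddad 121,577.51 → $121,600; Ferraro 80,331.75 → $80,300; Dube 77,610.35 → $77,600; Delacroix 57,480.39 → $57,500.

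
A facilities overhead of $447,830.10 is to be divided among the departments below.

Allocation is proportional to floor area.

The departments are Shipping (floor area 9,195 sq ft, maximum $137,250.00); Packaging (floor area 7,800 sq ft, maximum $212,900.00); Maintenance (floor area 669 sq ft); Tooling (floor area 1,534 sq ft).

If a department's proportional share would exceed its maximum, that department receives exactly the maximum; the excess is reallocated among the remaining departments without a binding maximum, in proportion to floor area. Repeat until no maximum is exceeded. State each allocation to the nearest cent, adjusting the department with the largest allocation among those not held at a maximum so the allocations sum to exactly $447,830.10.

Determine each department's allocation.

Floor area total: 19,198.
Proportional shares (ignoring caps): Shipping 214,490.9766; Packaging 181,949.9312; Maintenance 15,605.7056; Tooling 35,783.4865.
Cap binds for Shipping ($137,250.00); residual $310,580.10 reallocated over remaining floor area 10,003.
Cap binds for Packaging ($212,900.00); residual $97,680.10 reallocated over remaining floor area 2,203.
Remaining shares: Maintenance 29,663.1806 → $29,663.18; Tooling 68,016.9194 → $68,016.92.

Shipping: $137,250.00; Packaging: $212,900.00; Maintenance: $29,663.18; Tooling: $68,016.92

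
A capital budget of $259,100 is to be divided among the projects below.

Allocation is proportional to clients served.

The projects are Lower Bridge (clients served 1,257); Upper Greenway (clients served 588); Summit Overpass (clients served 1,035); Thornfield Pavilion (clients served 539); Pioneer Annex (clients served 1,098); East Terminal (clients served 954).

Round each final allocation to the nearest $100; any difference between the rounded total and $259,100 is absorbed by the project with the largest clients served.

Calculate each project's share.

Total clients served = 5,471.
Proportional shares: Lower Bridge 1,257/5,471 × $259,100 = 59,530.01; Upper Greenway 588/5,471 × $259,100 = 27,846.97; Summit Overpass 1,035/5,471 × $259,100 = 49,016.36; Thornfield Pavilion 539/5,471 × $259,100 = 25,526.39; Pioneer Annex 1,098/5,471 × $259,100 = 51,999.96; East Terminal 954/5,471 × $259,100 = 45,180.30.
At nearest $100: Lower Bridge $59,500; Upper Greenway $27,800; Summit Overpass $49,000; Thornfield Pavilion $25,500; Pioneer Annex $52,000; East Terminal $45,200. Sum = $259,000.
Difference $259,100 − $259,000 = +$100 applied to largest clients served (Lower Bridge): Lower Bridge becomes $59,600.

Lower Bridge: $59,600 · Upper Greenway: $27,800 · Summit Overpass: $49,000 · Thornfield Pavilion: $25,500 · Pioneer Annex: $52,000 · East Terminal: $45,200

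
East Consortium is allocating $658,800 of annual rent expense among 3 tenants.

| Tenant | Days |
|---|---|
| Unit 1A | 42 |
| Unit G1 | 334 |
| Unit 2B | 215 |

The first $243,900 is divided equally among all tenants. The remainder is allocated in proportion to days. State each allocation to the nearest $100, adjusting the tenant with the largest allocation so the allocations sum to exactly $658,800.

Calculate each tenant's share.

Unit 1A: $110,800; Unit G1: $315,800; Unit 2B: $232,200

First tranche $243,900 split equally: $81,300 each.
Remainder $414,900 by days (total 591): Unit 1A 29,485.28 → $29,500; Unit G1 234,478.17 → $234,500; Unit 2B 150,936.55 → $150,900.
Totals: Unit 1A $81,300 + $29,500 = $110,800; Unit G1 $81,300 + $234,500 = $315,800; Unit 2B $81,300 + $150,900 = $232,200.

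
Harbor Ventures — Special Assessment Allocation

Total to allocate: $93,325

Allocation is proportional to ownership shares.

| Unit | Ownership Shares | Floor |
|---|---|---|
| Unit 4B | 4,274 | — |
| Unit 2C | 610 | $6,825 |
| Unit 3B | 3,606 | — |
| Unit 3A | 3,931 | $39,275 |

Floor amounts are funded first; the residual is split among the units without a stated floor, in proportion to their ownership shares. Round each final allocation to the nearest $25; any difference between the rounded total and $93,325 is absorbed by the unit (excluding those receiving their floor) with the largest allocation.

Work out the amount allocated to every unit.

Fund the minimums — Unit 2C $6,825; Unit 3A $39,275. Remaining pool $47,225.
Remaining pool split over remaining ownership shares 7,880: Unit 4B 25,614.17 → $25,625; Unit 3B 21,610.83 → $21,600.

Unit 4B: $25,625 · Unit 2C: $6,825 · Unit 3B: $21,600 · Unit 3A: $39,275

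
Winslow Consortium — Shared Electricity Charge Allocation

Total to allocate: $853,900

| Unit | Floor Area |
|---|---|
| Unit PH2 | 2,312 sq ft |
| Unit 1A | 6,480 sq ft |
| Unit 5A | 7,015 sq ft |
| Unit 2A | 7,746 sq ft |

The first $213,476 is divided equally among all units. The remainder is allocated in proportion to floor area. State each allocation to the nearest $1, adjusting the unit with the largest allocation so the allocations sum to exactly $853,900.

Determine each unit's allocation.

Unit PH2: $116,234; Unit 1A: $229,565; Unit 5A: $244,112; Unit 2A: $263,989

First tranche $213,476 split equally: $53,369 each.
Remainder $640,424 by floor area (total 23,553): Unit PH2 62,865.04 → $62,865; Unit 1A 176,196.13 → $176,196; Unit 5A 190,743.19 → $190,743; Unit 2A 210,619.64 → $210,620.
Totals: Unit PH2 $53,369 + $62,865 = $116,234; Unit 1A $53,369 + $176,196 = $229,565; Unit 5A $53,369 + $190,743 = $244,112; Unit 2A $53,369 + $210,620 = $263,989.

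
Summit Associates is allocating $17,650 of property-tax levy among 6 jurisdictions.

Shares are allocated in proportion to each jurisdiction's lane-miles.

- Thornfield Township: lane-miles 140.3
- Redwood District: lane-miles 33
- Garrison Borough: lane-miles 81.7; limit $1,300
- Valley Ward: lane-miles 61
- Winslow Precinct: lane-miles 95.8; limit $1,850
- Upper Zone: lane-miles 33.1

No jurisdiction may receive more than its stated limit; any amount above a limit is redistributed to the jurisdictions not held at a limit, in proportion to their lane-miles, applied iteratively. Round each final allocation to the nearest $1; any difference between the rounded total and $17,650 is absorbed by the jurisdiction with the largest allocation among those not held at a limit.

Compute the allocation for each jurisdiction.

Thornfield Township: $7,608 · Redwood District: $1,789 · Garrison Borough: $1,300 · Valley Ward: $3,308 · Winslow Precinct: $1,850 · Upper Zone: $1,795

Sum of lane-miles: 444.9.
Pro-rata shares before constraints: Thornfield Township 5,565.96; Redwood District 1,309.17; Garrison Borough 3,241.19; Valley Ward 2,419.98; Winslow Precinct 3,800.56; Upper Zone 1,313.14.
Cap binds for Garrison Borough ($1,300), Winslow Precinct ($1,850); residual $14,500 reallocated over remaining lane-miles 267.4.
Remaining shares: Thornfield Township 7,607.89 → $7,608; Redwood District 1,789.45 → $1,789; Valley Ward 3,307.78 → $3,308; Upper Zone 1,794.88 → $1,795.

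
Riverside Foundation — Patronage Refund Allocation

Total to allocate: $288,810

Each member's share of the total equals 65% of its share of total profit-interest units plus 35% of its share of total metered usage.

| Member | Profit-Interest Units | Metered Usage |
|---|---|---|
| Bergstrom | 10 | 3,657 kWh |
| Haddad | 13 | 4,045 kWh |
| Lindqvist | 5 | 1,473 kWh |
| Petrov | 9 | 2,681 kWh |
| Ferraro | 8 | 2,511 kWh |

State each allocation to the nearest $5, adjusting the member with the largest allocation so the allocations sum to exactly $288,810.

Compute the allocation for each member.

Bergstrom: $67,445 | Haddad: $82,695 | Lindqvist: $31,220 | Petrov: $56,410 | Ferraro: $51,040

Profit-interest units total 45; metered usage total 14,367.
Combined weights (65% profit-interest units + 35% metered usage): Bergstrom 0.2335; Haddad 0.2863; Lindqvist 0.1081; Petrov 0.1953; Ferraro 0.1767.
Pro-rata amounts: Bergstrom 67,446.96; Haddad 82,691.96; Lindqvist 31,222.25; Petrov 56,408.31; Ferraro 51,040.52.
Rounded to nearest $5: Bergstrom $67,445; Haddad $82,690; Lindqvist $31,220; Petrov $56,410; Ferraro $51,040. Sum = $288,805.
Difference $288,810 − $288,805 = +$5 applied to largest allocation (Haddad): Haddad becomes $82,695.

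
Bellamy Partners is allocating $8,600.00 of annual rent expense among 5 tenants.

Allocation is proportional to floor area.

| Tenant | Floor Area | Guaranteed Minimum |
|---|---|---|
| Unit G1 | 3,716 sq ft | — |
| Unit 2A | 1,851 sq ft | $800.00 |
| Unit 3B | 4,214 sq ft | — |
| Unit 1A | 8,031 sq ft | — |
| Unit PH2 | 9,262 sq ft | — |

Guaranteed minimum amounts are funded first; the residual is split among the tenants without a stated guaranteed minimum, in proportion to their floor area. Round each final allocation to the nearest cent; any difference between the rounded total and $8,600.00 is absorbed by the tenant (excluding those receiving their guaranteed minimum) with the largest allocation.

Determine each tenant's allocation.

Fund the minimums — Unit 2A $800.00. Remaining pool $7,800.00.
Remaining pool split over remaining floor area 25,223: Unit G1 1,149.1417 → $1,149.14; Unit 3B 1,303.1440 → $1,303.14; Unit 1A 2,483.5190 → $2,483.52; Unit PH2 2,864.1954 → $2,864.20.

Unit G1: $1,149.14 | Unit 2A: $800.00 | Unit 3B: $1,303.14 | Unit 1A: $2,483.52 | Unit PH2: $2,864.20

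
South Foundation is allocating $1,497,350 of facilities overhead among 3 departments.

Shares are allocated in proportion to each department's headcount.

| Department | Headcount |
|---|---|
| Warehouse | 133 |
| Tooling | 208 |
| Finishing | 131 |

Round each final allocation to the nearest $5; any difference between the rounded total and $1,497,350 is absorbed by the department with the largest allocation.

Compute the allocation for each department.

Headcount total: 472.
Raw shares: Warehouse 133/472 × $1,497,350 = 421,922.78; Tooling 208/472 × $1,497,350 = 659,849.15; Finishing 131/472 × $1,497,350 = 415,578.07.
At nearest $5: Warehouse $421,925; Tooling $659,850; Finishing $415,580. Sum = $1,497,355.
Difference $1,497,350 − $1,497,355 = −$5 applied to largest allocation (Tooling): Tooling becomes $659,845.

Warehouse: $421,925; Tooling: $659,845; Finishing: $415,580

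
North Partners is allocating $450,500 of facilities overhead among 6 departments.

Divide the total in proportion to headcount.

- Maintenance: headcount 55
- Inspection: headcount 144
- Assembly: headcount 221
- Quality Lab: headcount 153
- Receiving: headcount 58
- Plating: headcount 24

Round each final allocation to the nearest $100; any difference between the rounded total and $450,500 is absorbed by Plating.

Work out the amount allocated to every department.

Headcount total: 655.
Raw shares: Maintenance 55/655 × $450,500 = 37,828.24; Inspection 144/655 × $450,500 = 99,041.22; Assembly 221/655 × $450,500 = 152,000.76; Quality Lab 153/655 × $450,500 = 105,231.30; Receiving 58/655 × $450,500 = 39,891.60; Plating 24/655 × $450,500 = 16,506.87.
Rounded to nearest $100: Maintenance $37,800; Inspection $99,000; Assembly $152,000; Quality Lab $105,200; Receiving $39,900; Plating $16,500. Sum = $450,400.
Difference $450,500 − $450,400 = +$100 applied to Plating: Plating becomes $16,600.

Maintenance: $37,800 · Inspection: $99,000 · Assembly: $152,000 · Quality Lab: $105,200 · Receiving: $39,900 · Plating: $16,600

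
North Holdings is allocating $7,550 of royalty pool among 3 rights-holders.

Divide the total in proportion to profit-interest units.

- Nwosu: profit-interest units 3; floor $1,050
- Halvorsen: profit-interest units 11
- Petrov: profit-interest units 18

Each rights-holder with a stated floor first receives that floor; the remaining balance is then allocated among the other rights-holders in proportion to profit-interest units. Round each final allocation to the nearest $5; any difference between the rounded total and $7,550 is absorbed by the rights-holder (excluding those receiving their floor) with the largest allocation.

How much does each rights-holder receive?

Fund the minimums — Nwosu $1,050. Remaining pool $6,500.
Remaining pool split over remaining profit-interest units 29: Halvorsen 2,465.52 → $2,465; Petrov 4,034.48 → $4,035.

Nwosu: $1,050; Halvorsen: $2,465; Petrov: $4,035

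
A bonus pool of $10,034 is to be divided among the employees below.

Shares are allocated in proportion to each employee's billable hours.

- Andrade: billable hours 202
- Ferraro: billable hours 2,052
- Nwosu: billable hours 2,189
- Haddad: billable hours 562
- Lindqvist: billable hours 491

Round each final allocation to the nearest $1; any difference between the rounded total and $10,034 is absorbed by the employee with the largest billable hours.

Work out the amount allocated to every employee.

Combined billable hours = 5,496.
Proportional shares: Andrade 202/5,496 × $10,034 = 368.79; Ferraro 2,052/5,496 × $10,034 = 3,746.32; Nwosu 2,189/5,496 × $10,034 = 3,996.44; Haddad 562/5,496 × $10,034 = 1,026.04; Lindqvist 491/5,496 × $10,034 = 896.41.
After rounding ($1): Andrade $369; Ferraro $3,746; Nwosu $3,996; Haddad $1,026; Lindqvist $896. Sum = $10,033.
Difference $10,034 − $10,033 = +$1 applied to largest billable hours (Nwosu): Nwosu becomes $3,997.

Andrade: $369; Ferraro: $3,746; Nwosu: $3,997; Haddad: $1,026; Lindqvist: $896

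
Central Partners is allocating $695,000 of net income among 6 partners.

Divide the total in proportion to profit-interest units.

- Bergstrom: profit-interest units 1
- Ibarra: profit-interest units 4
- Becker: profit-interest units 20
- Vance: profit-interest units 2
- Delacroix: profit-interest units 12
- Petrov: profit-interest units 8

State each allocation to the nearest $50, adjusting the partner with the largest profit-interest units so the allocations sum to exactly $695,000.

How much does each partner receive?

Total profit-interest units = 1 + 4 + 20 + 2 + 12 + 8 = 47.
Unrounded shares: Bergstrom 14,787.23; Ibarra 59,148.94; Becker 295,744.68; Vance 29,574.47; Delacroix 177,446.81; Petrov 118,297.87.
At nearest $50: Bergstrom $14,800; Ibarra $59,150; Becker $295,750; Vance $29,550; Delacroix $177,450; Petrov $118,300. Sum = $695,000.
No rounding difference to absorb.

Bergstrom: $14,800; Ibarra: $59,150; Becker: $295,750; Vance: $29,550; Delacroix: $177,450; Petrov: $118,300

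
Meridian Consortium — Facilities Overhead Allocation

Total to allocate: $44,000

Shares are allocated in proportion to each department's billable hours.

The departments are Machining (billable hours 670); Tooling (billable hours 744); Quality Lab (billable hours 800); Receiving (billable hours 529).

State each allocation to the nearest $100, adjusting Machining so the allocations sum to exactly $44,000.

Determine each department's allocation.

Billable hours total: 2,743.
Proportional shares: Machining 670/2,743 × $44,000 = 10,747.36; Tooling 744/2,743 × $44,000 = 11,934.38; Quality Lab 800/2,743 × $44,000 = 12,832.66; Receiving 529/2,743 × $44,000 = 8,485.60.
After rounding ($100): Machining $10,700; Tooling $11,900; Quality Lab $12,800; Receiving $8,500. Sum = $43,900.
Difference $44,000 − $43,900 = +$100 applied to Machining: Machining becomes $10,800.

Machining: $10,800; Tooling: $11,900; Quality Lab: $12,800; Receiving: $8,500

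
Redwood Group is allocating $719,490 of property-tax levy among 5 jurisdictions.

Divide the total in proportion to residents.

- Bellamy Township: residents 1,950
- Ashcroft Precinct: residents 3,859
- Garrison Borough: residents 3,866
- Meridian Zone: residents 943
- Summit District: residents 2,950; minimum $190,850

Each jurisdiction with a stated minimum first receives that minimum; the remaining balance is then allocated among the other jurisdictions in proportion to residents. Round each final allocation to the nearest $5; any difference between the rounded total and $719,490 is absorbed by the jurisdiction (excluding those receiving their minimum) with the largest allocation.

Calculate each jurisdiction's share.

Bellamy Township: $97,085; Ashcroft Precinct: $192,130; Garrison Borough: $192,475; Meridian Zone: $46,950; Summit District: $190,850

Minimums first: Summit District $190,850. Residual $528,640.
Residual split over remaining residents 10,618: Bellamy Township 97,084.95 → $97,085; Ashcroft Precinct 192,128.63 → $192,130; Garrison Borough 192,477.14 → $192,475; Meridian Zone 46,949.29 → $46,950.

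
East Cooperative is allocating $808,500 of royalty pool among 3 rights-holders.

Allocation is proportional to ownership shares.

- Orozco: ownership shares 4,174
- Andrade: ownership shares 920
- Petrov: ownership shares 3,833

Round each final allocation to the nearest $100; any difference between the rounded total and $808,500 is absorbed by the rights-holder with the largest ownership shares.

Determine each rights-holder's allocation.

Total ownership shares = 8,927.
Unrounded shares: Orozco 4,174/8,927 × $808,500 = 378,030.58; Andrade 920/8,927 × $808,500 = 83,322.50; Petrov 3,833/8,927 × $808,500 = 347,146.91.
Rounded to nearest $100: Orozco $378,000; Andrade $83,300; Petrov $347,100. Sum = $808,400.
Difference $808,500 − $808,400 = +$100 applied to largest ownership shares (Orozco): Orozco becomes $378,100.

Orozco: $378,100 | Andrade: $83,300 | Petrov: $347,100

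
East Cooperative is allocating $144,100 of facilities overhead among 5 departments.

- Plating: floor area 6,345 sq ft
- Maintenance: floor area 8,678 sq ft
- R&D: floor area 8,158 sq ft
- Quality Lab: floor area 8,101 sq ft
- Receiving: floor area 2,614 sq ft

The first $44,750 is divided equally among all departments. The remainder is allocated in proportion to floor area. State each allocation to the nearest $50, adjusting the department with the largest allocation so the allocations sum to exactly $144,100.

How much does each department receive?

Plating: $27,550 · Maintenance: $34,400 · R&D: $32,850 · Quality Lab: $32,700 · Receiving: $16,600

Equal tier: $44,750 ÷ 5 = $8,950 apiece.
Remainder $99,350 by floor area (total 33,896): Plating 18,597.35 → $18,600; Maintenance 25,435.43 → $25,450; R&D 23,911.30 → $23,900; Quality Lab 23,744.23 → $23,750; Receiving 7,661.70 → $7,650.
Totals: Plating $8,950 + $18,600 = $27,550; Maintenance $8,950 + $25,450 = $34,400; R&D $8,950 + $23,900 = $32,850; Quality Lab $8,950 + $23,750 = $32,700; Receiving $8,950 + $7,650 = $16,600.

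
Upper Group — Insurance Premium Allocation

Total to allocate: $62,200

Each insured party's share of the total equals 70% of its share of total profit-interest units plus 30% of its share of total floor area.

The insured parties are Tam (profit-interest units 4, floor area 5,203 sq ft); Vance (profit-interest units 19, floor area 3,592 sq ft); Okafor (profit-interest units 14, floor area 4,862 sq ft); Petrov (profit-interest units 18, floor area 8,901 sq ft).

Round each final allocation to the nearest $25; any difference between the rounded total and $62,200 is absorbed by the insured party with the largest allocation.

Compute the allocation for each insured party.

Profit-interest units total 55; floor area total 22,558.
Combined weights (70% profit-interest units + 30% floor area): Tam 0.1201; Vance 0.2896; Okafor 0.2428; Petrov 0.3475.
Proportional shares: Tam 7,470.47; Vance 18,012.40; Okafor 15,104.76; Petrov 21,612.37.
At nearest $25: Tam $7,475; Vance $18,000; Okafor $15,100; Petrov $21,600. Sum = $62,175.
Difference $62,200 − $62,175 = +$25 applied to largest allocation (Petrov): Petrov becomes $21,625.

Tam: $7,475 | Vance: $18,000 | Okafor: $15,100 | Petrov: $21,625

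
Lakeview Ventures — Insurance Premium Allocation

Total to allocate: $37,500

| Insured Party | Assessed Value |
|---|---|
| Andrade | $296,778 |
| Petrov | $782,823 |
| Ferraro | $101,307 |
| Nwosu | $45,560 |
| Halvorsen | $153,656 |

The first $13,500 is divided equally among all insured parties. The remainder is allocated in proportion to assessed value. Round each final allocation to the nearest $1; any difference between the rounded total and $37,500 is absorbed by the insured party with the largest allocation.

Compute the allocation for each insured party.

First tranche $13,500 split equally: $2,700 each.
Remainder $24,000 by assessed value (total 1,380,124): Andrade 5,160.89 → $5,161; Petrov 13,613.09 → $13,613; Ferraro 1,761.70 → $1,762; Nwosu 792.28 → $792; Halvorsen 2,672.04 → $2,672.
Totals: Andrade $2,700 + $5,161 = $7,861; Petrov $2,700 + $13,613 = $16,313; Ferraro $2,700 + $1,762 = $4,462; Nwosu $2,700 + $792 = $3,492; Halvorsen $2,700 + $2,672 = $5,372.

Andrade: $7,861; Petrov: $16,313; Ferraro: $4,462; Nwosu: $3,492; Halvorsen: $5,372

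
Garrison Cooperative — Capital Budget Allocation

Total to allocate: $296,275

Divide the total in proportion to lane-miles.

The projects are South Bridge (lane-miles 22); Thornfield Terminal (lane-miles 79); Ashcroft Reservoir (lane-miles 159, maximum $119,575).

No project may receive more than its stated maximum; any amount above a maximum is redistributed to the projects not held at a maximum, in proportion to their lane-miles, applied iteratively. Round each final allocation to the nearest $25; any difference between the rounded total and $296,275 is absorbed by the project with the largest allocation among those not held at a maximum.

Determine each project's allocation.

South Bridge: $38,500; Thornfield Terminal: $138,200; Ashcroft Reservoir: $119,575

Combined lane-miles = 260.
Pro-rata shares before constraints: South Bridge 25,069.42; Thornfield Terminal 90,022.02; Ashcroft Reservoir 181,183.56.
Cap binds for Ashcroft Reservoir ($119,575); remaining pool $176,700 reallocated over remaining lane-miles 101.
Redistributed shares: South Bridge 38,489.11 → $38,500; Thornfield Terminal 138,210.89 → $138,200.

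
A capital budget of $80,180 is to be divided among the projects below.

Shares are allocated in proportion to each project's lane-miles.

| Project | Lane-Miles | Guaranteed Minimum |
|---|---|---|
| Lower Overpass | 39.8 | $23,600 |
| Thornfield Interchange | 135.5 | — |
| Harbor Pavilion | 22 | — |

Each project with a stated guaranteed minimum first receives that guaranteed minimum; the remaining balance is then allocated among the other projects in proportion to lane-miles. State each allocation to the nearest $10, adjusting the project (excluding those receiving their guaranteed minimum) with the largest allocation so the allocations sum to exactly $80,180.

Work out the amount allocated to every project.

Fund the minimums — Lower Overpass $23,600. Remaining pool $56,580.
Remaining pool split over remaining lane-miles 157.5: Thornfield Interchange 48,676.76 → $48,680; Harbor Pavilion 7,903.24 → $7,900.

Lower Overpass: $23,600 | Thornfield Interchange: $48,680 | Harbor Pavilion: $7,900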